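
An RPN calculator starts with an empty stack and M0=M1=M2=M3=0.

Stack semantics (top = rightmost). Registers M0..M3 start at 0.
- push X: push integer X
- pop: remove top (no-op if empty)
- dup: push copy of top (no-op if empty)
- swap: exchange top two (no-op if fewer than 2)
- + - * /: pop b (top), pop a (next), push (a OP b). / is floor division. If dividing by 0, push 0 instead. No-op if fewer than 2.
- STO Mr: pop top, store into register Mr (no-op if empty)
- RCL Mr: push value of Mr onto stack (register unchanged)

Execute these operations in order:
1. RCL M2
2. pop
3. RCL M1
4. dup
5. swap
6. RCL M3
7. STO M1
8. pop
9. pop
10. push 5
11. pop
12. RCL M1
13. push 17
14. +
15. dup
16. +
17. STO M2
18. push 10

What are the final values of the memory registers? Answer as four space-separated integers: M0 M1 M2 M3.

After op 1 (RCL M2): stack=[0] mem=[0,0,0,0]
After op 2 (pop): stack=[empty] mem=[0,0,0,0]
After op 3 (RCL M1): stack=[0] mem=[0,0,0,0]
After op 4 (dup): stack=[0,0] mem=[0,0,0,0]
After op 5 (swap): stack=[0,0] mem=[0,0,0,0]
After op 6 (RCL M3): stack=[0,0,0] mem=[0,0,0,0]
After op 7 (STO M1): stack=[0,0] mem=[0,0,0,0]
After op 8 (pop): stack=[0] mem=[0,0,0,0]
After op 9 (pop): stack=[empty] mem=[0,0,0,0]
After op 10 (push 5): stack=[5] mem=[0,0,0,0]
After op 11 (pop): stack=[empty] mem=[0,0,0,0]
After op 12 (RCL M1): stack=[0] mem=[0,0,0,0]
After op 13 (push 17): stack=[0,17] mem=[0,0,0,0]
After op 14 (+): stack=[17] mem=[0,0,0,0]
After op 15 (dup): stack=[17,17] mem=[0,0,0,0]
After op 16 (+): stack=[34] mem=[0,0,0,0]
After op 17 (STO M2): stack=[empty] mem=[0,0,34,0]
After op 18 (push 10): stack=[10] mem=[0,0,34,0]

Answer: 0 0 34 0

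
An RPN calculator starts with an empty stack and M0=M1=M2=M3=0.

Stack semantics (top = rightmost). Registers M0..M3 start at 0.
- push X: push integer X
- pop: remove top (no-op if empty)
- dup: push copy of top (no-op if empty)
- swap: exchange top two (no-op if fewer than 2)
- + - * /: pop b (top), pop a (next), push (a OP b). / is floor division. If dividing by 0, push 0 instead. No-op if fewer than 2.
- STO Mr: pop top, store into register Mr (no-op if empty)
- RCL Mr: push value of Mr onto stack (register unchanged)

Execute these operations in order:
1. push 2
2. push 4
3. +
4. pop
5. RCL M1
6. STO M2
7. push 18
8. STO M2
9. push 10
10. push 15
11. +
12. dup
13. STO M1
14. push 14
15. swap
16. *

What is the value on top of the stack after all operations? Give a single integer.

Answer: 350

Derivation:
After op 1 (push 2): stack=[2] mem=[0,0,0,0]
After op 2 (push 4): stack=[2,4] mem=[0,0,0,0]
After op 3 (+): stack=[6] mem=[0,0,0,0]
After op 4 (pop): stack=[empty] mem=[0,0,0,0]
After op 5 (RCL M1): stack=[0] mem=[0,0,0,0]
After op 6 (STO M2): stack=[empty] mem=[0,0,0,0]
After op 7 (push 18): stack=[18] mem=[0,0,0,0]
After op 8 (STO M2): stack=[empty] mem=[0,0,18,0]
After op 9 (push 10): stack=[10] mem=[0,0,18,0]
After op 10 (push 15): stack=[10,15] mem=[0,0,18,0]
After op 11 (+): stack=[25] mem=[0,0,18,0]
After op 12 (dup): stack=[25,25] mem=[0,0,18,0]
After op 13 (STO M1): stack=[25] mem=[0,25,18,0]
After op 14 (push 14): stack=[25,14] mem=[0,25,18,0]
After op 15 (swap): stack=[14,25] mem=[0,25,18,0]
After op 16 (*): stack=[350] mem=[0,25,18,0]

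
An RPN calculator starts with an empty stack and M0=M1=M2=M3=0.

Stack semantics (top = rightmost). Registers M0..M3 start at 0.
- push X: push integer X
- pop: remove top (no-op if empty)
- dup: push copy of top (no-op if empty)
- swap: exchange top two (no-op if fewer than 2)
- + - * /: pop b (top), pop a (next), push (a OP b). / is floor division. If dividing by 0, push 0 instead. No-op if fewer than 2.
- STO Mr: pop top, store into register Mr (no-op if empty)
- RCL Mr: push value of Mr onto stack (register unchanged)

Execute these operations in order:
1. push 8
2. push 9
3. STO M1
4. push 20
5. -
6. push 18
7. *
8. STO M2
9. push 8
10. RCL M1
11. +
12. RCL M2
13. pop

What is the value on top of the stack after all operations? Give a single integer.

After op 1 (push 8): stack=[8] mem=[0,0,0,0]
After op 2 (push 9): stack=[8,9] mem=[0,0,0,0]
After op 3 (STO M1): stack=[8] mem=[0,9,0,0]
After op 4 (push 20): stack=[8,20] mem=[0,9,0,0]
After op 5 (-): stack=[-12] mem=[0,9,0,0]
After op 6 (push 18): stack=[-12,18] mem=[0,9,0,0]
After op 7 (*): stack=[-216] mem=[0,9,0,0]
After op 8 (STO M2): stack=[empty] mem=[0,9,-216,0]
After op 9 (push 8): stack=[8] mem=[0,9,-216,0]
After op 10 (RCL M1): stack=[8,9] mem=[0,9,-216,0]
After op 11 (+): stack=[17] mem=[0,9,-216,0]
After op 12 (RCL M2): stack=[17,-216] mem=[0,9,-216,0]
After op 13 (pop): stack=[17] mem=[0,9,-216,0]

Answer: 17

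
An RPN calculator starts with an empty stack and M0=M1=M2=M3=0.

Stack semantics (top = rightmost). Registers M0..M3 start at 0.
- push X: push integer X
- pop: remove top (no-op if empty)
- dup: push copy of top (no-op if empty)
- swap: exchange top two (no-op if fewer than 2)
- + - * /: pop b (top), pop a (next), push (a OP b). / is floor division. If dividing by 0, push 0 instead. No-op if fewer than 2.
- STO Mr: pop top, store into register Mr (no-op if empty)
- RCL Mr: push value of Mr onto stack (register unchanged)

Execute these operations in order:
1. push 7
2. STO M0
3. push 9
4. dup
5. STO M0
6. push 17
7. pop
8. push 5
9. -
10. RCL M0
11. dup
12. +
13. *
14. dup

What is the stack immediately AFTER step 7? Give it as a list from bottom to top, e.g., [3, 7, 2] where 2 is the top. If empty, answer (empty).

After op 1 (push 7): stack=[7] mem=[0,0,0,0]
After op 2 (STO M0): stack=[empty] mem=[7,0,0,0]
After op 3 (push 9): stack=[9] mem=[7,0,0,0]
After op 4 (dup): stack=[9,9] mem=[7,0,0,0]
After op 5 (STO M0): stack=[9] mem=[9,0,0,0]
After op 6 (push 17): stack=[9,17] mem=[9,0,0,0]
After op 7 (pop): stack=[9] mem=[9,0,0,0]

[9]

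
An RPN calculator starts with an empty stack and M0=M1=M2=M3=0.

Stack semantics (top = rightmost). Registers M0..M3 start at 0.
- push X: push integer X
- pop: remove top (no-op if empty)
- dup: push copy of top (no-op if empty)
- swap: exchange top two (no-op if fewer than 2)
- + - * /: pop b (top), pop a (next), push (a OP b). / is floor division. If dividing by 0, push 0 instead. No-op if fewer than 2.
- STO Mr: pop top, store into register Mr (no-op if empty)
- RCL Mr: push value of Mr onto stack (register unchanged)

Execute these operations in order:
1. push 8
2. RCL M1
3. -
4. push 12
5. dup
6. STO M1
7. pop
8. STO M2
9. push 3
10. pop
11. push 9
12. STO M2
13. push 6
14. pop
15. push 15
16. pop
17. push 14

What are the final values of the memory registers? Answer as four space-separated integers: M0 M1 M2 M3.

Answer: 0 12 9 0

Derivation:
After op 1 (push 8): stack=[8] mem=[0,0,0,0]
After op 2 (RCL M1): stack=[8,0] mem=[0,0,0,0]
After op 3 (-): stack=[8] mem=[0,0,0,0]
After op 4 (push 12): stack=[8,12] mem=[0,0,0,0]
After op 5 (dup): stack=[8,12,12] mem=[0,0,0,0]
After op 6 (STO M1): stack=[8,12] mem=[0,12,0,0]
After op 7 (pop): stack=[8] mem=[0,12,0,0]
After op 8 (STO M2): stack=[empty] mem=[0,12,8,0]
After op 9 (push 3): stack=[3] mem=[0,12,8,0]
After op 10 (pop): stack=[empty] mem=[0,12,8,0]
After op 11 (push 9): stack=[9] mem=[0,12,8,0]
After op 12 (STO M2): stack=[empty] mem=[0,12,9,0]
After op 13 (push 6): stack=[6] mem=[0,12,9,0]
After op 14 (pop): stack=[empty] mem=[0,12,9,0]
After op 15 (push 15): stack=[15] mem=[0,12,9,0]
After op 16 (pop): stack=[empty] mem=[0,12,9,0]
After op 17 (push 14): stack=[14] mem=[0,12,9,0]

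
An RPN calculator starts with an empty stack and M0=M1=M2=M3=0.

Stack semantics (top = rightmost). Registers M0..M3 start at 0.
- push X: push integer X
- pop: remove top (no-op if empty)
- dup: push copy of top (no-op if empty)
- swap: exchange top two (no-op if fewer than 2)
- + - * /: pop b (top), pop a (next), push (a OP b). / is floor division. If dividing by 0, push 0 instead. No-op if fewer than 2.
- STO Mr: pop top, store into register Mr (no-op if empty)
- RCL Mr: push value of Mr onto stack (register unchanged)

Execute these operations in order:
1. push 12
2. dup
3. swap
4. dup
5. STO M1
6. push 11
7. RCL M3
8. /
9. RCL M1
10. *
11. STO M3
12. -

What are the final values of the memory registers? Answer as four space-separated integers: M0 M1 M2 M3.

Answer: 0 12 0 0

Derivation:
After op 1 (push 12): stack=[12] mem=[0,0,0,0]
After op 2 (dup): stack=[12,12] mem=[0,0,0,0]
After op 3 (swap): stack=[12,12] mem=[0,0,0,0]
After op 4 (dup): stack=[12,12,12] mem=[0,0,0,0]
After op 5 (STO M1): stack=[12,12] mem=[0,12,0,0]
After op 6 (push 11): stack=[12,12,11] mem=[0,12,0,0]
After op 7 (RCL M3): stack=[12,12,11,0] mem=[0,12,0,0]
After op 8 (/): stack=[12,12,0] mem=[0,12,0,0]
After op 9 (RCL M1): stack=[12,12,0,12] mem=[0,12,0,0]
After op 10 (*): stack=[12,12,0] mem=[0,12,0,0]
After op 11 (STO M3): stack=[12,12] mem=[0,12,0,0]
After op 12 (-): stack=[0] mem=[0,12,0,0]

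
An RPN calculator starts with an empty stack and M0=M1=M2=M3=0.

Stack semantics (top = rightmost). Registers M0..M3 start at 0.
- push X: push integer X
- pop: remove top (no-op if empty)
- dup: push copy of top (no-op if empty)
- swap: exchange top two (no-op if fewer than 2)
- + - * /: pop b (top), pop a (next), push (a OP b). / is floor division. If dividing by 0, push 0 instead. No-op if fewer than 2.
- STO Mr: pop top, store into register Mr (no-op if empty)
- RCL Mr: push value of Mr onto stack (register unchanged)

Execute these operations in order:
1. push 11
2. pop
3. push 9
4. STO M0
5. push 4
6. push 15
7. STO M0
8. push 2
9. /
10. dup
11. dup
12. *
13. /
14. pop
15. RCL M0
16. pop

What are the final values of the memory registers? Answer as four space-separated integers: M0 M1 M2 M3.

Answer: 15 0 0 0

Derivation:
After op 1 (push 11): stack=[11] mem=[0,0,0,0]
After op 2 (pop): stack=[empty] mem=[0,0,0,0]
After op 3 (push 9): stack=[9] mem=[0,0,0,0]
After op 4 (STO M0): stack=[empty] mem=[9,0,0,0]
After op 5 (push 4): stack=[4] mem=[9,0,0,0]
After op 6 (push 15): stack=[4,15] mem=[9,0,0,0]
After op 7 (STO M0): stack=[4] mem=[15,0,0,0]
After op 8 (push 2): stack=[4,2] mem=[15,0,0,0]
After op 9 (/): stack=[2] mem=[15,0,0,0]
After op 10 (dup): stack=[2,2] mem=[15,0,0,0]
After op 11 (dup): stack=[2,2,2] mem=[15,0,0,0]
After op 12 (*): stack=[2,4] mem=[15,0,0,0]
After op 13 (/): stack=[0] mem=[15,0,0,0]
After op 14 (pop): stack=[empty] mem=[15,0,0,0]
After op 15 (RCL M0): stack=[15] mem=[15,0,0,0]
After op 16 (pop): stack=[empty] mem=[15,0,0,0]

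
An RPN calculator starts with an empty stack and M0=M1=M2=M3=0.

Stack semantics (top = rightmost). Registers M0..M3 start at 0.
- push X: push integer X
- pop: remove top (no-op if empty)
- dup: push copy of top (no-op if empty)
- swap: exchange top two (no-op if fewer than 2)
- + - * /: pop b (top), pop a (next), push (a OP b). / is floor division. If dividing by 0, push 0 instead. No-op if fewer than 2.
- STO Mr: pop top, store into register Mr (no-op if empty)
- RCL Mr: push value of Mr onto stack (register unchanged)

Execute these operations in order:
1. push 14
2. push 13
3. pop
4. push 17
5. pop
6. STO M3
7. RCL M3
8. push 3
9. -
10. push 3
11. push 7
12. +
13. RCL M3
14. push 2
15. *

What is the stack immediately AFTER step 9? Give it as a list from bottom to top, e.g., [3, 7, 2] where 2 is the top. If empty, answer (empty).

After op 1 (push 14): stack=[14] mem=[0,0,0,0]
After op 2 (push 13): stack=[14,13] mem=[0,0,0,0]
After op 3 (pop): stack=[14] mem=[0,0,0,0]
After op 4 (push 17): stack=[14,17] mem=[0,0,0,0]
After op 5 (pop): stack=[14] mem=[0,0,0,0]
After op 6 (STO M3): stack=[empty] mem=[0,0,0,14]
After op 7 (RCL M3): stack=[14] mem=[0,0,0,14]
After op 8 (push 3): stack=[14,3] mem=[0,0,0,14]
After op 9 (-): stack=[11] mem=[0,0,0,14]

[11]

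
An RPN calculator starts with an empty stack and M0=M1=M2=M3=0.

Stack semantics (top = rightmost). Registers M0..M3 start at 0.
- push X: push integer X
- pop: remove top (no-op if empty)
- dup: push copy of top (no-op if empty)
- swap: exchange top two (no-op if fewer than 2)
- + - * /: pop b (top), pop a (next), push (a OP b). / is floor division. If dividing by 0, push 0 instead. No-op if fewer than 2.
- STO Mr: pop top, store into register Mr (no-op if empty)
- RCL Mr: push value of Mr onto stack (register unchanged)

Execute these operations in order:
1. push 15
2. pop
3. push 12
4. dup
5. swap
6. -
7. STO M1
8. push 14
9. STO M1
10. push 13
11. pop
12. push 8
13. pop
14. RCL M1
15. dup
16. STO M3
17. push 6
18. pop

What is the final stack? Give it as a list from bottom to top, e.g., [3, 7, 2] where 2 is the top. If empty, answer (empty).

Answer: [14]

Derivation:
After op 1 (push 15): stack=[15] mem=[0,0,0,0]
After op 2 (pop): stack=[empty] mem=[0,0,0,0]
After op 3 (push 12): stack=[12] mem=[0,0,0,0]
After op 4 (dup): stack=[12,12] mem=[0,0,0,0]
After op 5 (swap): stack=[12,12] mem=[0,0,0,0]
After op 6 (-): stack=[0] mem=[0,0,0,0]
After op 7 (STO M1): stack=[empty] mem=[0,0,0,0]
After op 8 (push 14): stack=[14] mem=[0,0,0,0]
After op 9 (STO M1): stack=[empty] mem=[0,14,0,0]
After op 10 (push 13): stack=[13] mem=[0,14,0,0]
After op 11 (pop): stack=[empty] mem=[0,14,0,0]
After op 12 (push 8): stack=[8] mem=[0,14,0,0]
After op 13 (pop): stack=[empty] mem=[0,14,0,0]
After op 14 (RCL M1): stack=[14] mem=[0,14,0,0]
After op 15 (dup): stack=[14,14] mem=[0,14,0,0]
After op 16 (STO M3): stack=[14] mem=[0,14,0,14]
After op 17 (push 6): stack=[14,6] mem=[0,14,0,14]
After op 18 (pop): stack=[14] mem=[0,14,0,14]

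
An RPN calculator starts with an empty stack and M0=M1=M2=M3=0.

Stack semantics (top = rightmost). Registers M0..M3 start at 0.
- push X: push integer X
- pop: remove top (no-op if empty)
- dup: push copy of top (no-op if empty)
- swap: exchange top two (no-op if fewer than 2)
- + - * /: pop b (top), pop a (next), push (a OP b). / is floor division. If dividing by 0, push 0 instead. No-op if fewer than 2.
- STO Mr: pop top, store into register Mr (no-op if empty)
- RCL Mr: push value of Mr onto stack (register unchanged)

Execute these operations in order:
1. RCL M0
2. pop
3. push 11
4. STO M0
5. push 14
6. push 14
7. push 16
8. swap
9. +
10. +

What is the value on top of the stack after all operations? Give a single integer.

After op 1 (RCL M0): stack=[0] mem=[0,0,0,0]
After op 2 (pop): stack=[empty] mem=[0,0,0,0]
After op 3 (push 11): stack=[11] mem=[0,0,0,0]
After op 4 (STO M0): stack=[empty] mem=[11,0,0,0]
After op 5 (push 14): stack=[14] mem=[11,0,0,0]
After op 6 (push 14): stack=[14,14] mem=[11,0,0,0]
After op 7 (push 16): stack=[14,14,16] mem=[11,0,0,0]
After op 8 (swap): stack=[14,16,14] mem=[11,0,0,0]
After op 9 (+): stack=[14,30] mem=[11,0,0,0]
After op 10 (+): stack=[44] mem=[11,0,0,0]

Answer: 44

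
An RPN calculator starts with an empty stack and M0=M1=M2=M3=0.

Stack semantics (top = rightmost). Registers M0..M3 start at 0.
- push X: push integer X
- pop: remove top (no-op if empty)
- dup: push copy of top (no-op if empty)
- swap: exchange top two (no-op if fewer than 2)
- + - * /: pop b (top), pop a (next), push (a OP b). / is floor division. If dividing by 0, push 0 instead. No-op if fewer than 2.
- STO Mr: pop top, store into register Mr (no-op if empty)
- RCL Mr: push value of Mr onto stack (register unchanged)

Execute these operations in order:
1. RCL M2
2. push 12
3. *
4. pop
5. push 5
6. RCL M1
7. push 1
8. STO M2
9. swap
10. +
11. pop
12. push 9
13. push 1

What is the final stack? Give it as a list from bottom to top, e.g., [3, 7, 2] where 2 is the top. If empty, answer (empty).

After op 1 (RCL M2): stack=[0] mem=[0,0,0,0]
After op 2 (push 12): stack=[0,12] mem=[0,0,0,0]
After op 3 (*): stack=[0] mem=[0,0,0,0]
After op 4 (pop): stack=[empty] mem=[0,0,0,0]
After op 5 (push 5): stack=[5] mem=[0,0,0,0]
After op 6 (RCL M1): stack=[5,0] mem=[0,0,0,0]
After op 7 (push 1): stack=[5,0,1] mem=[0,0,0,0]
After op 8 (STO M2): stack=[5,0] mem=[0,0,1,0]
After op 9 (swap): stack=[0,5] mem=[0,0,1,0]
After op 10 (+): stack=[5] mem=[0,0,1,0]
After op 11 (pop): stack=[empty] mem=[0,0,1,0]
After op 12 (push 9): stack=[9] mem=[0,0,1,0]
After op 13 (push 1): stack=[9,1] mem=[0,0,1,0]

Answer: [9, 1]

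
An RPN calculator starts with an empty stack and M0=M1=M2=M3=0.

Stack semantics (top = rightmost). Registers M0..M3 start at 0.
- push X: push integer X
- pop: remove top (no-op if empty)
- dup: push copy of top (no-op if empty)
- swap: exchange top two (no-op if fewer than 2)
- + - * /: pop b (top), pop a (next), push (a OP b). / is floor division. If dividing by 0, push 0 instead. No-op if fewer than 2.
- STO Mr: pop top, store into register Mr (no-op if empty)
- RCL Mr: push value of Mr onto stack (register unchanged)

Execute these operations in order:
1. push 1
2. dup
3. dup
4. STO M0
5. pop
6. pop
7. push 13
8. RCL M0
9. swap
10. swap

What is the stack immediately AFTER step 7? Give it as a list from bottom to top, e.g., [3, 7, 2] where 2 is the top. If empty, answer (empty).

After op 1 (push 1): stack=[1] mem=[0,0,0,0]
After op 2 (dup): stack=[1,1] mem=[0,0,0,0]
After op 3 (dup): stack=[1,1,1] mem=[0,0,0,0]
After op 4 (STO M0): stack=[1,1] mem=[1,0,0,0]
After op 5 (pop): stack=[1] mem=[1,0,0,0]
After op 6 (pop): stack=[empty] mem=[1,0,0,0]
After op 7 (push 13): stack=[13] mem=[1,0,0,0]

[13]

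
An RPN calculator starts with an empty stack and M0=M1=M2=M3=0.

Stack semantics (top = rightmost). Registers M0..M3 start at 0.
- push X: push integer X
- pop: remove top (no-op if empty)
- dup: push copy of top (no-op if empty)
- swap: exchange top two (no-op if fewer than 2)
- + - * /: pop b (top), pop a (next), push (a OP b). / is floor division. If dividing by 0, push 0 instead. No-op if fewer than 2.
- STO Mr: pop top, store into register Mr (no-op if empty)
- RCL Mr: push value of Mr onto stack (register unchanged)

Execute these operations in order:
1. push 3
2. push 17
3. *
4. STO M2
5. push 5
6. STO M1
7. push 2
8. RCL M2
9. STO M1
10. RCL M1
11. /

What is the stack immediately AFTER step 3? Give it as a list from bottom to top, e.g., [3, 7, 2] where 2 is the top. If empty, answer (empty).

After op 1 (push 3): stack=[3] mem=[0,0,0,0]
After op 2 (push 17): stack=[3,17] mem=[0,0,0,0]
After op 3 (*): stack=[51] mem=[0,0,0,0]

[51]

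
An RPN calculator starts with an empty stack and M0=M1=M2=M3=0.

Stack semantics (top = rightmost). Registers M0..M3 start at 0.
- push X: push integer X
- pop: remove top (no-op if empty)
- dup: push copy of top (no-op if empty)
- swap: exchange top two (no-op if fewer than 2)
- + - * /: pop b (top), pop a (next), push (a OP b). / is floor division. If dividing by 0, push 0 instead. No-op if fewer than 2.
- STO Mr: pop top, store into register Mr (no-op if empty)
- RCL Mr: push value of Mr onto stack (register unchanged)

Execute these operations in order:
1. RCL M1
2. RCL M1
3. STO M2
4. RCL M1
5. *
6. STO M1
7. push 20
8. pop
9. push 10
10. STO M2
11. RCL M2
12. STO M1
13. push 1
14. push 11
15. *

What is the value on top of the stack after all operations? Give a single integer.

Answer: 11

Derivation:
After op 1 (RCL M1): stack=[0] mem=[0,0,0,0]
After op 2 (RCL M1): stack=[0,0] mem=[0,0,0,0]
After op 3 (STO M2): stack=[0] mem=[0,0,0,0]
After op 4 (RCL M1): stack=[0,0] mem=[0,0,0,0]
After op 5 (*): stack=[0] mem=[0,0,0,0]
After op 6 (STO M1): stack=[empty] mem=[0,0,0,0]
After op 7 (push 20): stack=[20] mem=[0,0,0,0]
After op 8 (pop): stack=[empty] mem=[0,0,0,0]
After op 9 (push 10): stack=[10] mem=[0,0,0,0]
After op 10 (STO M2): stack=[empty] mem=[0,0,10,0]
After op 11 (RCL M2): stack=[10] mem=[0,0,10,0]
After op 12 (STO M1): stack=[empty] mem=[0,10,10,0]
After op 13 (push 1): stack=[1] mem=[0,10,10,0]
After op 14 (push 11): stack=[1,11] mem=[0,10,10,0]
After op 15 (*): stack=[11] mem=[0,10,10,0]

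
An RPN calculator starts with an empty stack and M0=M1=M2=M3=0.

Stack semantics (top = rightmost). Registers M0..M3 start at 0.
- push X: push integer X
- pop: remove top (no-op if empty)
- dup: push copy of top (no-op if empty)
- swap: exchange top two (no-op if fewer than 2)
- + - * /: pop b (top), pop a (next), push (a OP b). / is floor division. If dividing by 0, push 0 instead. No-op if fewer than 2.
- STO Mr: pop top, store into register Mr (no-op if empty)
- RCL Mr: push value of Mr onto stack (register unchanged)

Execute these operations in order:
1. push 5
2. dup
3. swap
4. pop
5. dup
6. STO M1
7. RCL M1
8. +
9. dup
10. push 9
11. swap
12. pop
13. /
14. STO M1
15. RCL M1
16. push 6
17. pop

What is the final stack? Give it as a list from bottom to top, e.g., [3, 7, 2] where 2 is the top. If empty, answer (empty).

Answer: [1]

Derivation:
After op 1 (push 5): stack=[5] mem=[0,0,0,0]
After op 2 (dup): stack=[5,5] mem=[0,0,0,0]
After op 3 (swap): stack=[5,5] mem=[0,0,0,0]
After op 4 (pop): stack=[5] mem=[0,0,0,0]
After op 5 (dup): stack=[5,5] mem=[0,0,0,0]
After op 6 (STO M1): stack=[5] mem=[0,5,0,0]
After op 7 (RCL M1): stack=[5,5] mem=[0,5,0,0]
After op 8 (+): stack=[10] mem=[0,5,0,0]
After op 9 (dup): stack=[10,10] mem=[0,5,0,0]
After op 10 (push 9): stack=[10,10,9] mem=[0,5,0,0]
After op 11 (swap): stack=[10,9,10] mem=[0,5,0,0]
After op 12 (pop): stack=[10,9] mem=[0,5,0,0]
After op 13 (/): stack=[1] mem=[0,5,0,0]
After op 14 (STO M1): stack=[empty] mem=[0,1,0,0]
After op 15 (RCL M1): stack=[1] mem=[0,1,0,0]
After op 16 (push 6): stack=[1,6] mem=[0,1,0,0]
After op 17 (pop): stack=[1] mem=[0,1,0,0]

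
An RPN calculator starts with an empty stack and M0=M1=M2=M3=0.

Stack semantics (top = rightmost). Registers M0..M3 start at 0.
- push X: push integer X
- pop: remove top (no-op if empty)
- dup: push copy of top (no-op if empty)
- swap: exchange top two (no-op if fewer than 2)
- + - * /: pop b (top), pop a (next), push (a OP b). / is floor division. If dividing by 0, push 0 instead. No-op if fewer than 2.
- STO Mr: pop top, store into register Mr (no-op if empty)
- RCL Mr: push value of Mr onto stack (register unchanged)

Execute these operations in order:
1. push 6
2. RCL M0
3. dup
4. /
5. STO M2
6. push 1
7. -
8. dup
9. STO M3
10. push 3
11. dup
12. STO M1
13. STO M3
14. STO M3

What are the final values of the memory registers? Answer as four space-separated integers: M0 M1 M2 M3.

Answer: 0 3 0 5

Derivation:
After op 1 (push 6): stack=[6] mem=[0,0,0,0]
After op 2 (RCL M0): stack=[6,0] mem=[0,0,0,0]
After op 3 (dup): stack=[6,0,0] mem=[0,0,0,0]
After op 4 (/): stack=[6,0] mem=[0,0,0,0]
After op 5 (STO M2): stack=[6] mem=[0,0,0,0]
After op 6 (push 1): stack=[6,1] mem=[0,0,0,0]
After op 7 (-): stack=[5] mem=[0,0,0,0]
After op 8 (dup): stack=[5,5] mem=[0,0,0,0]
After op 9 (STO M3): stack=[5] mem=[0,0,0,5]
After op 10 (push 3): stack=[5,3] mem=[0,0,0,5]
After op 11 (dup): stack=[5,3,3] mem=[0,0,0,5]
After op 12 (STO M1): stack=[5,3] mem=[0,3,0,5]
After op 13 (STO M3): stack=[5] mem=[0,3,0,3]
After op 14 (STO M3): stack=[empty] mem=[0,3,0,5]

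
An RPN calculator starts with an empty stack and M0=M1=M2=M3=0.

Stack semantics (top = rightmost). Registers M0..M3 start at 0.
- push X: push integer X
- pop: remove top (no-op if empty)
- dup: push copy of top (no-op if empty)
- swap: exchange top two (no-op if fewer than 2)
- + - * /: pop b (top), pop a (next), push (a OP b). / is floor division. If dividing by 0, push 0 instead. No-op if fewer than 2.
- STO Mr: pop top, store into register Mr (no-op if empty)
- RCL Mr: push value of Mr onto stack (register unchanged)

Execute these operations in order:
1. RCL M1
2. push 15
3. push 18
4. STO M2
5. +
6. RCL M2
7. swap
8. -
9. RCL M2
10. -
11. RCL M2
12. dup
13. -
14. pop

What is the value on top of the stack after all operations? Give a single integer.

After op 1 (RCL M1): stack=[0] mem=[0,0,0,0]
After op 2 (push 15): stack=[0,15] mem=[0,0,0,0]
After op 3 (push 18): stack=[0,15,18] mem=[0,0,0,0]
After op 4 (STO M2): stack=[0,15] mem=[0,0,18,0]
After op 5 (+): stack=[15] mem=[0,0,18,0]
After op 6 (RCL M2): stack=[15,18] mem=[0,0,18,0]
After op 7 (swap): stack=[18,15] mem=[0,0,18,0]
After op 8 (-): stack=[3] mem=[0,0,18,0]
After op 9 (RCL M2): stack=[3,18] mem=[0,0,18,0]
After op 10 (-): stack=[-15] mem=[0,0,18,0]
After op 11 (RCL M2): stack=[-15,18] mem=[0,0,18,0]
After op 12 (dup): stack=[-15,18,18] mem=[0,0,18,0]
After op 13 (-): stack=[-15,0] mem=[0,0,18,0]
After op 14 (pop): stack=[-15] mem=[0,0,18,0]

Answer: -15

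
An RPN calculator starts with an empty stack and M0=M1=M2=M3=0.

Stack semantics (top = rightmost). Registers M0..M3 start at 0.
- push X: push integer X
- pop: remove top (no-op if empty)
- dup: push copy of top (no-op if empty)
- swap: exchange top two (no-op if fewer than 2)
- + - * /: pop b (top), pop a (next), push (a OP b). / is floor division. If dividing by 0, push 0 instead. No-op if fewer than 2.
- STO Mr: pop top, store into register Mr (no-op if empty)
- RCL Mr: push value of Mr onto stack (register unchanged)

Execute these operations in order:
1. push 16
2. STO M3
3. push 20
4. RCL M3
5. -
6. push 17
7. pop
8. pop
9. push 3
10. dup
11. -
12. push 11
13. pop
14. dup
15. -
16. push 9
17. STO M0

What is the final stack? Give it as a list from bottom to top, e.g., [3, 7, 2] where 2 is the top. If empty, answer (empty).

Answer: [0]

Derivation:
After op 1 (push 16): stack=[16] mem=[0,0,0,0]
After op 2 (STO M3): stack=[empty] mem=[0,0,0,16]
After op 3 (push 20): stack=[20] mem=[0,0,0,16]
After op 4 (RCL M3): stack=[20,16] mem=[0,0,0,16]
After op 5 (-): stack=[4] mem=[0,0,0,16]
After op 6 (push 17): stack=[4,17] mem=[0,0,0,16]
After op 7 (pop): stack=[4] mem=[0,0,0,16]
After op 8 (pop): stack=[empty] mem=[0,0,0,16]
After op 9 (push 3): stack=[3] mem=[0,0,0,16]
After op 10 (dup): stack=[3,3] mem=[0,0,0,16]
After op 11 (-): stack=[0] mem=[0,0,0,16]
After op 12 (push 11): stack=[0,11] mem=[0,0,0,16]
After op 13 (pop): stack=[0] mem=[0,0,0,16]
After op 14 (dup): stack=[0,0] mem=[0,0,0,16]
After op 15 (-): stack=[0] mem=[0,0,0,16]
After op 16 (push 9): stack=[0,9] mem=[0,0,0,16]
After op 17 (STO M0): stack=[0] mem=[9,0,0,16]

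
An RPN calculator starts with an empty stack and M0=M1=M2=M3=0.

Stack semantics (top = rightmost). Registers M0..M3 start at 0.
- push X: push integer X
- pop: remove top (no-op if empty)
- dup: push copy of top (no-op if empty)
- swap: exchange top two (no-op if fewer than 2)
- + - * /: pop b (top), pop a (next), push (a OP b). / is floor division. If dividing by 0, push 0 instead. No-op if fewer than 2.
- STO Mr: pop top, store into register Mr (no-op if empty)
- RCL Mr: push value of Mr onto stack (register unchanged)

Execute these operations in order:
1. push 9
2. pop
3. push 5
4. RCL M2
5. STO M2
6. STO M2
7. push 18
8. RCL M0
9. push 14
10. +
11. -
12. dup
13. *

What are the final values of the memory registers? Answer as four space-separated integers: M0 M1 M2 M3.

Answer: 0 0 5 0

Derivation:
After op 1 (push 9): stack=[9] mem=[0,0,0,0]
After op 2 (pop): stack=[empty] mem=[0,0,0,0]
After op 3 (push 5): stack=[5] mem=[0,0,0,0]
After op 4 (RCL M2): stack=[5,0] mem=[0,0,0,0]
After op 5 (STO M2): stack=[5] mem=[0,0,0,0]
After op 6 (STO M2): stack=[empty] mem=[0,0,5,0]
After op 7 (push 18): stack=[18] mem=[0,0,5,0]
After op 8 (RCL M0): stack=[18,0] mem=[0,0,5,0]
After op 9 (push 14): stack=[18,0,14] mem=[0,0,5,0]
After op 10 (+): stack=[18,14] mem=[0,0,5,0]
After op 11 (-): stack=[4] mem=[0,0,5,0]
After op 12 (dup): stack=[4,4] mem=[0,0,5,0]
After op 13 (*): stack=[16] mem=[0,0,5,0]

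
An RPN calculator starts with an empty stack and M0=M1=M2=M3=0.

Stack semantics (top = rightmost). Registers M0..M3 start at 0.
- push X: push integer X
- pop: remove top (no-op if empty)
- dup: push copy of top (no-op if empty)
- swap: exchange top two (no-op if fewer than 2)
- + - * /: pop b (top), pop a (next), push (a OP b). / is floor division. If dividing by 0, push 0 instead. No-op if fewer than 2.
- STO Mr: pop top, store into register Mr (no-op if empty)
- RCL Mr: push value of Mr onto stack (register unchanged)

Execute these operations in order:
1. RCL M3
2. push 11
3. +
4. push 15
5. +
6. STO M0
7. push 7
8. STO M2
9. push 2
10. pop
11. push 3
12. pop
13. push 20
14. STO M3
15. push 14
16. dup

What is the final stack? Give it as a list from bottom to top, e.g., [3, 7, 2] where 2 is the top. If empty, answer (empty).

Answer: [14, 14]

Derivation:
After op 1 (RCL M3): stack=[0] mem=[0,0,0,0]
After op 2 (push 11): stack=[0,11] mem=[0,0,0,0]
After op 3 (+): stack=[11] mem=[0,0,0,0]
After op 4 (push 15): stack=[11,15] mem=[0,0,0,0]
After op 5 (+): stack=[26] mem=[0,0,0,0]
After op 6 (STO M0): stack=[empty] mem=[26,0,0,0]
After op 7 (push 7): stack=[7] mem=[26,0,0,0]
After op 8 (STO M2): stack=[empty] mem=[26,0,7,0]
After op 9 (push 2): stack=[2] mem=[26,0,7,0]
After op 10 (pop): stack=[empty] mem=[26,0,7,0]
After op 11 (push 3): stack=[3] mem=[26,0,7,0]
After op 12 (pop): stack=[empty] mem=[26,0,7,0]
After op 13 (push 20): stack=[20] mem=[26,0,7,0]
After op 14 (STO M3): stack=[empty] mem=[26,0,7,20]
After op 15 (push 14): stack=[14] mem=[26,0,7,20]
After op 16 (dup): stack=[14,14] mem=[26,0,7,20]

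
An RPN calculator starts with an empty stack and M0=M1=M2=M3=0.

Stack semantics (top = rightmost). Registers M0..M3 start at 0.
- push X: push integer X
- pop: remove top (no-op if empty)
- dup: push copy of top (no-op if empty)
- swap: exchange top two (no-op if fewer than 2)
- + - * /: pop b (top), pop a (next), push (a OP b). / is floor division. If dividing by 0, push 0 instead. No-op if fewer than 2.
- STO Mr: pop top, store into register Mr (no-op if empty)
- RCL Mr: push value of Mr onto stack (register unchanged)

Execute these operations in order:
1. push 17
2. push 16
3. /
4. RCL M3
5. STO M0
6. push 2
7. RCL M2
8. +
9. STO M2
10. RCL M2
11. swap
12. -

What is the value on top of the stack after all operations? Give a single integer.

Answer: 1

Derivation:
After op 1 (push 17): stack=[17] mem=[0,0,0,0]
After op 2 (push 16): stack=[17,16] mem=[0,0,0,0]
After op 3 (/): stack=[1] mem=[0,0,0,0]
After op 4 (RCL M3): stack=[1,0] mem=[0,0,0,0]
After op 5 (STO M0): stack=[1] mem=[0,0,0,0]
After op 6 (push 2): stack=[1,2] mem=[0,0,0,0]
After op 7 (RCL M2): stack=[1,2,0] mem=[0,0,0,0]
After op 8 (+): stack=[1,2] mem=[0,0,0,0]
After op 9 (STO M2): stack=[1] mem=[0,0,2,0]
After op 10 (RCL M2): stack=[1,2] mem=[0,0,2,0]
After op 11 (swap): stack=[2,1] mem=[0,0,2,0]
After op 12 (-): stack=[1] mem=[0,0,2,0]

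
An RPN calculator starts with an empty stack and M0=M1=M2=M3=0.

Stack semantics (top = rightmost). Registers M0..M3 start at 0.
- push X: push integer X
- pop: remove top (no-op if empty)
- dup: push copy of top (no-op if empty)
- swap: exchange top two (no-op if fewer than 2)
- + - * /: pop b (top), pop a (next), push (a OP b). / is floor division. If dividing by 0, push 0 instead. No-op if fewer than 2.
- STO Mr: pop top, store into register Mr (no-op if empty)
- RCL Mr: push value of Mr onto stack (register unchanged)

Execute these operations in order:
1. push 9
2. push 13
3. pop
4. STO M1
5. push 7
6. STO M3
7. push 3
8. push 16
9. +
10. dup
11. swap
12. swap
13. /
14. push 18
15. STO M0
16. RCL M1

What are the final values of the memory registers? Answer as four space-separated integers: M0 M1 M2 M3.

Answer: 18 9 0 7

Derivation:
After op 1 (push 9): stack=[9] mem=[0,0,0,0]
After op 2 (push 13): stack=[9,13] mem=[0,0,0,0]
After op 3 (pop): stack=[9] mem=[0,0,0,0]
After op 4 (STO M1): stack=[empty] mem=[0,9,0,0]
After op 5 (push 7): stack=[7] mem=[0,9,0,0]
After op 6 (STO M3): stack=[empty] mem=[0,9,0,7]
After op 7 (push 3): stack=[3] mem=[0,9,0,7]
After op 8 (push 16): stack=[3,16] mem=[0,9,0,7]
After op 9 (+): stack=[19] mem=[0,9,0,7]
After op 10 (dup): stack=[19,19] mem=[0,9,0,7]
After op 11 (swap): stack=[19,19] mem=[0,9,0,7]
After op 12 (swap): stack=[19,19] mem=[0,9,0,7]
After op 13 (/): stack=[1] mem=[0,9,0,7]
After op 14 (push 18): stack=[1,18] mem=[0,9,0,7]
After op 15 (STO M0): stack=[1] mem=[18,9,0,7]
After op 16 (RCL M1): stack=[1,9] mem=[18,9,0,7]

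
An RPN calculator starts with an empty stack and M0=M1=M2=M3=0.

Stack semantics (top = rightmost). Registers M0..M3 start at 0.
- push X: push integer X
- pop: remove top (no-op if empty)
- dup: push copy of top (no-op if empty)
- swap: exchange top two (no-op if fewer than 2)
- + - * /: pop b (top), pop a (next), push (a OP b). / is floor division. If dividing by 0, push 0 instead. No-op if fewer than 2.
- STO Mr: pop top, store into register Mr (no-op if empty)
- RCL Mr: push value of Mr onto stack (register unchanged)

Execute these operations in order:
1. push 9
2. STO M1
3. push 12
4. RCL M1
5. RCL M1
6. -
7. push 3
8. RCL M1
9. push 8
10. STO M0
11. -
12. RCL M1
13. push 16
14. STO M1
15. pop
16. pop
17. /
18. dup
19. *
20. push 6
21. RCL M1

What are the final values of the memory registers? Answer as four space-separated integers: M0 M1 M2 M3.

After op 1 (push 9): stack=[9] mem=[0,0,0,0]
After op 2 (STO M1): stack=[empty] mem=[0,9,0,0]
After op 3 (push 12): stack=[12] mem=[0,9,0,0]
After op 4 (RCL M1): stack=[12,9] mem=[0,9,0,0]
After op 5 (RCL M1): stack=[12,9,9] mem=[0,9,0,0]
After op 6 (-): stack=[12,0] mem=[0,9,0,0]
After op 7 (push 3): stack=[12,0,3] mem=[0,9,0,0]
After op 8 (RCL M1): stack=[12,0,3,9] mem=[0,9,0,0]
After op 9 (push 8): stack=[12,0,3,9,8] mem=[0,9,0,0]
After op 10 (STO M0): stack=[12,0,3,9] mem=[8,9,0,0]
After op 11 (-): stack=[12,0,-6] mem=[8,9,0,0]
After op 12 (RCL M1): stack=[12,0,-6,9] mem=[8,9,0,0]
After op 13 (push 16): stack=[12,0,-6,9,16] mem=[8,9,0,0]
After op 14 (STO M1): stack=[12,0,-6,9] mem=[8,16,0,0]
After op 15 (pop): stack=[12,0,-6] mem=[8,16,0,0]
After op 16 (pop): stack=[12,0] mem=[8,16,0,0]
After op 17 (/): stack=[0] mem=[8,16,0,0]
After op 18 (dup): stack=[0,0] mem=[8,16,0,0]
After op 19 (*): stack=[0] mem=[8,16,0,0]
After op 20 (push 6): stack=[0,6] mem=[8,16,0,0]
After op 21 (RCL M1): stack=[0,6,16] mem=[8,16,0,0]

Answer: 8 16 0 0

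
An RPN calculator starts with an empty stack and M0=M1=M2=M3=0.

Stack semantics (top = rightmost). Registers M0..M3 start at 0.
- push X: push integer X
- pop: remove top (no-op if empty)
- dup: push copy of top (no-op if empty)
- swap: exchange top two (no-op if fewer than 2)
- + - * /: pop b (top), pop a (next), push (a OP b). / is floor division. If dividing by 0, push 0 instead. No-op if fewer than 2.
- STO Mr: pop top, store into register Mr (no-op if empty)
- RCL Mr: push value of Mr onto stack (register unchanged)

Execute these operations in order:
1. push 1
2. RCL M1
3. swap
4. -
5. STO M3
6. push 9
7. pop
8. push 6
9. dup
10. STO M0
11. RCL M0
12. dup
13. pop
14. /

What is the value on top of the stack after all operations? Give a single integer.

Answer: 1

Derivation:
After op 1 (push 1): stack=[1] mem=[0,0,0,0]
After op 2 (RCL M1): stack=[1,0] mem=[0,0,0,0]
After op 3 (swap): stack=[0,1] mem=[0,0,0,0]
After op 4 (-): stack=[-1] mem=[0,0,0,0]
After op 5 (STO M3): stack=[empty] mem=[0,0,0,-1]
After op 6 (push 9): stack=[9] mem=[0,0,0,-1]
After op 7 (pop): stack=[empty] mem=[0,0,0,-1]
After op 8 (push 6): stack=[6] mem=[0,0,0,-1]
After op 9 (dup): stack=[6,6] mem=[0,0,0,-1]
After op 10 (STO M0): stack=[6] mem=[6,0,0,-1]
After op 11 (RCL M0): stack=[6,6] mem=[6,0,0,-1]
After op 12 (dup): stack=[6,6,6] mem=[6,0,0,-1]
After op 13 (pop): stack=[6,6] mem=[6,0,0,-1]
After op 14 (/): stack=[1] mem=[6,0,0,-1]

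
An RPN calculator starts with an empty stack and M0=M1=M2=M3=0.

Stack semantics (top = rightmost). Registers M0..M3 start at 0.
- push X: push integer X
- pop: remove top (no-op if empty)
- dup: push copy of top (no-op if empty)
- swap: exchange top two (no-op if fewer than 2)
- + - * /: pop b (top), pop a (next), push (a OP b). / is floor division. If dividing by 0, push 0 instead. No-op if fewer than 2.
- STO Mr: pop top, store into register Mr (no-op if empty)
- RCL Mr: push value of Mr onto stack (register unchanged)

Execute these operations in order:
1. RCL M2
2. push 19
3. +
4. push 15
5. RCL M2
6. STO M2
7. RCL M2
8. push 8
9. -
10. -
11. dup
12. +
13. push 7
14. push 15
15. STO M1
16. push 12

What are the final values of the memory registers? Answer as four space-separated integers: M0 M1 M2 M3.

After op 1 (RCL M2): stack=[0] mem=[0,0,0,0]
After op 2 (push 19): stack=[0,19] mem=[0,0,0,0]
After op 3 (+): stack=[19] mem=[0,0,0,0]
After op 4 (push 15): stack=[19,15] mem=[0,0,0,0]
After op 5 (RCL M2): stack=[19,15,0] mem=[0,0,0,0]
After op 6 (STO M2): stack=[19,15] mem=[0,0,0,0]
After op 7 (RCL M2): stack=[19,15,0] mem=[0,0,0,0]
After op 8 (push 8): stack=[19,15,0,8] mem=[0,0,0,0]
After op 9 (-): stack=[19,15,-8] mem=[0,0,0,0]
After op 10 (-): stack=[19,23] mem=[0,0,0,0]
After op 11 (dup): stack=[19,23,23] mem=[0,0,0,0]
After op 12 (+): stack=[19,46] mem=[0,0,0,0]
After op 13 (push 7): stack=[19,46,7] mem=[0,0,0,0]
After op 14 (push 15): stack=[19,46,7,15] mem=[0,0,0,0]
After op 15 (STO M1): stack=[19,46,7] mem=[0,15,0,0]
After op 16 (push 12): stack=[19,46,7,12] mem=[0,15,0,0]

Answer: 0 15 0 0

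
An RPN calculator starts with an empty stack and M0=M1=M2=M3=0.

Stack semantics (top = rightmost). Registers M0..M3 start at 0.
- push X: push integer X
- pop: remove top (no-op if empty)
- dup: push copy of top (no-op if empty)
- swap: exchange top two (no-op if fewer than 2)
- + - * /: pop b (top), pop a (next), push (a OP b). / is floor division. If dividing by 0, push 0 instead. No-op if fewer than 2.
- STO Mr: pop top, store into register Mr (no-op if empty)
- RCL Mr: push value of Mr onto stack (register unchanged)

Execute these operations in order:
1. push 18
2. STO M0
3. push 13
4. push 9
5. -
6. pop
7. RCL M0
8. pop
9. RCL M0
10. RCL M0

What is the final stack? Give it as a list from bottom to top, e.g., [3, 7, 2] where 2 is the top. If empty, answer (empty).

Answer: [18, 18]

Derivation:
After op 1 (push 18): stack=[18] mem=[0,0,0,0]
After op 2 (STO M0): stack=[empty] mem=[18,0,0,0]
After op 3 (push 13): stack=[13] mem=[18,0,0,0]
After op 4 (push 9): stack=[13,9] mem=[18,0,0,0]
After op 5 (-): stack=[4] mem=[18,0,0,0]
After op 6 (pop): stack=[empty] mem=[18,0,0,0]
After op 7 (RCL M0): stack=[18] mem=[18,0,0,0]
After op 8 (pop): stack=[empty] mem=[18,0,0,0]
After op 9 (RCL M0): stack=[18] mem=[18,0,0,0]
After op 10 (RCL M0): stack=[18,18] mem=[18,0,0,0]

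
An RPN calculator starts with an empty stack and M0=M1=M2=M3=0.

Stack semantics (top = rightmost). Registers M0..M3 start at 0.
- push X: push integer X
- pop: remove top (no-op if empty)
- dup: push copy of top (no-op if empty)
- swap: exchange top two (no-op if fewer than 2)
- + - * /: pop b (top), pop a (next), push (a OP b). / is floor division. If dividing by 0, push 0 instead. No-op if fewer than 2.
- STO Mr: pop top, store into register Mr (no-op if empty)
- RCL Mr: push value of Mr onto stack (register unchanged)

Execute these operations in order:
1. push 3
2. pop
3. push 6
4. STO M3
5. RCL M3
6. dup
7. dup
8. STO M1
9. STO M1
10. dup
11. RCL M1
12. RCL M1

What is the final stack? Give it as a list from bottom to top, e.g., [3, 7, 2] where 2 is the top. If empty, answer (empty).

Answer: [6, 6, 6, 6]

Derivation:
After op 1 (push 3): stack=[3] mem=[0,0,0,0]
After op 2 (pop): stack=[empty] mem=[0,0,0,0]
After op 3 (push 6): stack=[6] mem=[0,0,0,0]
After op 4 (STO M3): stack=[empty] mem=[0,0,0,6]
After op 5 (RCL M3): stack=[6] mem=[0,0,0,6]
After op 6 (dup): stack=[6,6] mem=[0,0,0,6]
After op 7 (dup): stack=[6,6,6] mem=[0,0,0,6]
After op 8 (STO M1): stack=[6,6] mem=[0,6,0,6]
After op 9 (STO M1): stack=[6] mem=[0,6,0,6]
After op 10 (dup): stack=[6,6] mem=[0,6,0,6]
After op 11 (RCL M1): stack=[6,6,6] mem=[0,6,0,6]
After op 12 (RCL M1): stack=[6,6,6,6] mem=[0,6,0,6]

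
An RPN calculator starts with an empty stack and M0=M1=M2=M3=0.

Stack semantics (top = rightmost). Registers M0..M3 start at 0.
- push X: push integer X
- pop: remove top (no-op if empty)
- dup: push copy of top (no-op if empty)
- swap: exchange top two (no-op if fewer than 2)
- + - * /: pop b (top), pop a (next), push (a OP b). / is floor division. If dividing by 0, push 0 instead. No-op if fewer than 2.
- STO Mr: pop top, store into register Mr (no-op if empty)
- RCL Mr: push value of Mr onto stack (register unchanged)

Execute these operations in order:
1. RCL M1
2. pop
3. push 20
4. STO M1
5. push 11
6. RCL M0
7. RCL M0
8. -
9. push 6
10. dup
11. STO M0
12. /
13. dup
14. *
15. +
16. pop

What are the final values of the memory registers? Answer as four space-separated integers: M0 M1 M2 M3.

Answer: 6 20 0 0

Derivation:
After op 1 (RCL M1): stack=[0] mem=[0,0,0,0]
After op 2 (pop): stack=[empty] mem=[0,0,0,0]
After op 3 (push 20): stack=[20] mem=[0,0,0,0]
After op 4 (STO M1): stack=[empty] mem=[0,20,0,0]
After op 5 (push 11): stack=[11] mem=[0,20,0,0]
After op 6 (RCL M0): stack=[11,0] mem=[0,20,0,0]
After op 7 (RCL M0): stack=[11,0,0] mem=[0,20,0,0]
After op 8 (-): stack=[11,0] mem=[0,20,0,0]
After op 9 (push 6): stack=[11,0,6] mem=[0,20,0,0]
After op 10 (dup): stack=[11,0,6,6] mem=[0,20,0,0]
After op 11 (STO M0): stack=[11,0,6] mem=[6,20,0,0]
After op 12 (/): stack=[11,0] mem=[6,20,0,0]
After op 13 (dup): stack=[11,0,0] mem=[6,20,0,0]
After op 14 (*): stack=[11,0] mem=[6,20,0,0]
After op 15 (+): stack=[11] mem=[6,20,0,0]
After op 16 (pop): stack=[empty] mem=[6,20,0,0]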